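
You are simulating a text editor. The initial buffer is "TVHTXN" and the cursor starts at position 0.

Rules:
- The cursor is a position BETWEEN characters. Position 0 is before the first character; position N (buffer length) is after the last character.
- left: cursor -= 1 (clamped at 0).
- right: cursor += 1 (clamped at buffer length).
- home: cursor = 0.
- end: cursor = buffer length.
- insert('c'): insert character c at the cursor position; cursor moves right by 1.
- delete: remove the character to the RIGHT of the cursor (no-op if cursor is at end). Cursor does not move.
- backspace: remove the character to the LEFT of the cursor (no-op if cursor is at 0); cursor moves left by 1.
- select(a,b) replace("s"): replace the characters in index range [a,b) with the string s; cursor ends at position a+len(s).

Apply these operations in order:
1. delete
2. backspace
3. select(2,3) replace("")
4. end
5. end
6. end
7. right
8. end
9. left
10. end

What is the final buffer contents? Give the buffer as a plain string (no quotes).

After op 1 (delete): buf='VHTXN' cursor=0
After op 2 (backspace): buf='VHTXN' cursor=0
After op 3 (select(2,3) replace("")): buf='VHXN' cursor=2
After op 4 (end): buf='VHXN' cursor=4
After op 5 (end): buf='VHXN' cursor=4
After op 6 (end): buf='VHXN' cursor=4
After op 7 (right): buf='VHXN' cursor=4
After op 8 (end): buf='VHXN' cursor=4
After op 9 (left): buf='VHXN' cursor=3
After op 10 (end): buf='VHXN' cursor=4

Answer: VHXN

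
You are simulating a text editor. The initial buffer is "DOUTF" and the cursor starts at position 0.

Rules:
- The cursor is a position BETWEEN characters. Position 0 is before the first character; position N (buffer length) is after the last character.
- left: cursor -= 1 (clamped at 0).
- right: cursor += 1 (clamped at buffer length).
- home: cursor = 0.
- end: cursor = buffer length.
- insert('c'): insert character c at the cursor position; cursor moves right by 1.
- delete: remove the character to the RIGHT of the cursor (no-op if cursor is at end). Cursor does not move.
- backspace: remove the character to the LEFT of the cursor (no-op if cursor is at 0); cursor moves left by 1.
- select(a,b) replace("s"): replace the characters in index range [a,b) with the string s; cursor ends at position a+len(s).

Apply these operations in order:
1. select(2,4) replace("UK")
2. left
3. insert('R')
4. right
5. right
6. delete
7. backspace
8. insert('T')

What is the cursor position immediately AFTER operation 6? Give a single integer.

Answer: 6

Derivation:
After op 1 (select(2,4) replace("UK")): buf='DOUKF' cursor=4
After op 2 (left): buf='DOUKF' cursor=3
After op 3 (insert('R')): buf='DOURKF' cursor=4
After op 4 (right): buf='DOURKF' cursor=5
After op 5 (right): buf='DOURKF' cursor=6
After op 6 (delete): buf='DOURKF' cursor=6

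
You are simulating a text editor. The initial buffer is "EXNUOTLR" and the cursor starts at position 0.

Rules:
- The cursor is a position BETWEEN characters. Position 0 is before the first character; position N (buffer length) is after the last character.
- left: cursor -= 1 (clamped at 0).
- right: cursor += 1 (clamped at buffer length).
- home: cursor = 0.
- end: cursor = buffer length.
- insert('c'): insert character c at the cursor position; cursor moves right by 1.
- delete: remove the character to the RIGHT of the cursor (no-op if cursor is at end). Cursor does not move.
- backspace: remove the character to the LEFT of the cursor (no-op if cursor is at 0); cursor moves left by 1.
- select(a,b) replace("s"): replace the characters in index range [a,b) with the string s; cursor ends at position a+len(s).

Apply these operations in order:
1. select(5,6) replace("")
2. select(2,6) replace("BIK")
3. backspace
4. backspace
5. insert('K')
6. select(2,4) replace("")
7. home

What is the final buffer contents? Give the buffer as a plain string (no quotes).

Answer: EXR

Derivation:
After op 1 (select(5,6) replace("")): buf='EXNUOLR' cursor=5
After op 2 (select(2,6) replace("BIK")): buf='EXBIKR' cursor=5
After op 3 (backspace): buf='EXBIR' cursor=4
After op 4 (backspace): buf='EXBR' cursor=3
After op 5 (insert('K')): buf='EXBKR' cursor=4
After op 6 (select(2,4) replace("")): buf='EXR' cursor=2
After op 7 (home): buf='EXR' cursor=0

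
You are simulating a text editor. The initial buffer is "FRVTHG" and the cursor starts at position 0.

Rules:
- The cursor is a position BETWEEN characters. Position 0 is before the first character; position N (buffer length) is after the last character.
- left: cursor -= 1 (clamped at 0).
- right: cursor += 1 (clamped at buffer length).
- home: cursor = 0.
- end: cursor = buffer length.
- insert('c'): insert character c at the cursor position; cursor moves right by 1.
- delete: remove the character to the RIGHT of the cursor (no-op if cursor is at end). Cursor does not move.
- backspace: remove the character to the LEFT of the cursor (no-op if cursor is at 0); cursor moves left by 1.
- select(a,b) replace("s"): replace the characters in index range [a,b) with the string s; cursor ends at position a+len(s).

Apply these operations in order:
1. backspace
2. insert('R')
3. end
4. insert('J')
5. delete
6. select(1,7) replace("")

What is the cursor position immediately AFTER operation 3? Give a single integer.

After op 1 (backspace): buf='FRVTHG' cursor=0
After op 2 (insert('R')): buf='RFRVTHG' cursor=1
After op 3 (end): buf='RFRVTHG' cursor=7

Answer: 7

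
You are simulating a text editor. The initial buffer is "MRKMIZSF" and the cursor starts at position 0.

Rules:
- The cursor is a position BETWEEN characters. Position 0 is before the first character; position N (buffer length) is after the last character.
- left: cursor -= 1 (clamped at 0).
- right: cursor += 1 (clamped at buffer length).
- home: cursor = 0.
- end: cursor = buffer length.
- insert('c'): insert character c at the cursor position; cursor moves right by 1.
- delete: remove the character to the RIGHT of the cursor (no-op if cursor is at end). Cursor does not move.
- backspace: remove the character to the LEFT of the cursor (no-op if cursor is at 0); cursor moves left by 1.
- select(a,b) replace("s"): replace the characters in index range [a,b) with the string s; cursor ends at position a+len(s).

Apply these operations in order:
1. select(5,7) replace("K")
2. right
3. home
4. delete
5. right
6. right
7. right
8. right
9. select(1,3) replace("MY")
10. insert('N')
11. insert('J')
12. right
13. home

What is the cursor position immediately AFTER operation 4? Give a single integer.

Answer: 0

Derivation:
After op 1 (select(5,7) replace("K")): buf='MRKMIKF' cursor=6
After op 2 (right): buf='MRKMIKF' cursor=7
After op 3 (home): buf='MRKMIKF' cursor=0
After op 4 (delete): buf='RKMIKF' cursor=0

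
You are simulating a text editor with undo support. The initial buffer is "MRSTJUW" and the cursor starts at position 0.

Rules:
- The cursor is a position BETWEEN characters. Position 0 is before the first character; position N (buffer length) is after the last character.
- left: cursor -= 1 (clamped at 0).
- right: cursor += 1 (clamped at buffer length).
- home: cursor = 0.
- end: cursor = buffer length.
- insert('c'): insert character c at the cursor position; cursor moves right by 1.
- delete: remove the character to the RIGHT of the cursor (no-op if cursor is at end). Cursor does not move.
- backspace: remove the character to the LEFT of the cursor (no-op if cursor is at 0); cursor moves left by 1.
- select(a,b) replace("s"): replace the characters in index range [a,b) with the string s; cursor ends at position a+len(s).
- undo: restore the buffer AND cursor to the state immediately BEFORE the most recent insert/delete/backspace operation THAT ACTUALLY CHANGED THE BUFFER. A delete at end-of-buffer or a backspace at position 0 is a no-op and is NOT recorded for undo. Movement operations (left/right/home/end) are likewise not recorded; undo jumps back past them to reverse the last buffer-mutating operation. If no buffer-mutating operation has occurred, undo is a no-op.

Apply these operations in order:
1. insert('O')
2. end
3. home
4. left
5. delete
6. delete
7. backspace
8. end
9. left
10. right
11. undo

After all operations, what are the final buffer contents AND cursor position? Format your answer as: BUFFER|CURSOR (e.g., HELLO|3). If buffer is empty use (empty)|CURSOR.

Answer: MRSTJUW|0

Derivation:
After op 1 (insert('O')): buf='OMRSTJUW' cursor=1
After op 2 (end): buf='OMRSTJUW' cursor=8
After op 3 (home): buf='OMRSTJUW' cursor=0
After op 4 (left): buf='OMRSTJUW' cursor=0
After op 5 (delete): buf='MRSTJUW' cursor=0
After op 6 (delete): buf='RSTJUW' cursor=0
After op 7 (backspace): buf='RSTJUW' cursor=0
After op 8 (end): buf='RSTJUW' cursor=6
After op 9 (left): buf='RSTJUW' cursor=5
After op 10 (right): buf='RSTJUW' cursor=6
After op 11 (undo): buf='MRSTJUW' cursor=0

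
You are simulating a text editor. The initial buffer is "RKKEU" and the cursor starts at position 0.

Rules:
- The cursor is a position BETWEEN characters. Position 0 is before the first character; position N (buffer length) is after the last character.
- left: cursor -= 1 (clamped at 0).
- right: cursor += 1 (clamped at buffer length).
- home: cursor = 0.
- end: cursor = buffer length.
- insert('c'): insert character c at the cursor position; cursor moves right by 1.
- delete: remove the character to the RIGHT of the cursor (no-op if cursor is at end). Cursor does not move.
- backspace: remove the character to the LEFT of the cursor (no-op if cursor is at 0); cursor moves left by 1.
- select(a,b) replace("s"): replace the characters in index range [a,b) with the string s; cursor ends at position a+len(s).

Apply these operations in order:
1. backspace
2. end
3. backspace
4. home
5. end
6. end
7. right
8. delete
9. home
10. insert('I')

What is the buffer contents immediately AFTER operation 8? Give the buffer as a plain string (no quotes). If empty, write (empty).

After op 1 (backspace): buf='RKKEU' cursor=0
After op 2 (end): buf='RKKEU' cursor=5
After op 3 (backspace): buf='RKKE' cursor=4
After op 4 (home): buf='RKKE' cursor=0
After op 5 (end): buf='RKKE' cursor=4
After op 6 (end): buf='RKKE' cursor=4
After op 7 (right): buf='RKKE' cursor=4
After op 8 (delete): buf='RKKE' cursor=4

Answer: RKKE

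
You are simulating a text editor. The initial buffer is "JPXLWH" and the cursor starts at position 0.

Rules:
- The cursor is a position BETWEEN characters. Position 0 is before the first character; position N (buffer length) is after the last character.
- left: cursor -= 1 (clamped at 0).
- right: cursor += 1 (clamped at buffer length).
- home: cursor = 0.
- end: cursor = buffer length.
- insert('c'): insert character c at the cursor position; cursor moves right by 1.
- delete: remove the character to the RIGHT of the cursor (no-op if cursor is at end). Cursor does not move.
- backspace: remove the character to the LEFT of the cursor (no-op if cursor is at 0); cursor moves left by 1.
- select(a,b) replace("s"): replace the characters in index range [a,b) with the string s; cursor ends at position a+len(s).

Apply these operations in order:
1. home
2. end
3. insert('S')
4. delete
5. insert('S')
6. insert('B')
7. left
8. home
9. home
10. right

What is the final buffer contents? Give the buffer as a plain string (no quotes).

After op 1 (home): buf='JPXLWH' cursor=0
After op 2 (end): buf='JPXLWH' cursor=6
After op 3 (insert('S')): buf='JPXLWHS' cursor=7
After op 4 (delete): buf='JPXLWHS' cursor=7
After op 5 (insert('S')): buf='JPXLWHSS' cursor=8
After op 6 (insert('B')): buf='JPXLWHSSB' cursor=9
After op 7 (left): buf='JPXLWHSSB' cursor=8
After op 8 (home): buf='JPXLWHSSB' cursor=0
After op 9 (home): buf='JPXLWHSSB' cursor=0
After op 10 (right): buf='JPXLWHSSB' cursor=1

Answer: JPXLWHSSB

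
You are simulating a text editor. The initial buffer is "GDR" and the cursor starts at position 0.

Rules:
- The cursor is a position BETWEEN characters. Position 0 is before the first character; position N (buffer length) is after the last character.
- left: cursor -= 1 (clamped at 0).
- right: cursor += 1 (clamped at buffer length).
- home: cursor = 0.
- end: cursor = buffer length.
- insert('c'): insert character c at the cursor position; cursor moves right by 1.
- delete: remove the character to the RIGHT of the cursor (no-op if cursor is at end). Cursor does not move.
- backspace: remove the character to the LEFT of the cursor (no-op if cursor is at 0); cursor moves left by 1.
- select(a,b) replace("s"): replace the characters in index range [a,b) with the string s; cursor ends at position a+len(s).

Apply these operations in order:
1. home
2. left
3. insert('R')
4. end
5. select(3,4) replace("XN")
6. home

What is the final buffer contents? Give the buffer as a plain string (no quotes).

After op 1 (home): buf='GDR' cursor=0
After op 2 (left): buf='GDR' cursor=0
After op 3 (insert('R')): buf='RGDR' cursor=1
After op 4 (end): buf='RGDR' cursor=4
After op 5 (select(3,4) replace("XN")): buf='RGDXN' cursor=5
After op 6 (home): buf='RGDXN' cursor=0

Answer: RGDXN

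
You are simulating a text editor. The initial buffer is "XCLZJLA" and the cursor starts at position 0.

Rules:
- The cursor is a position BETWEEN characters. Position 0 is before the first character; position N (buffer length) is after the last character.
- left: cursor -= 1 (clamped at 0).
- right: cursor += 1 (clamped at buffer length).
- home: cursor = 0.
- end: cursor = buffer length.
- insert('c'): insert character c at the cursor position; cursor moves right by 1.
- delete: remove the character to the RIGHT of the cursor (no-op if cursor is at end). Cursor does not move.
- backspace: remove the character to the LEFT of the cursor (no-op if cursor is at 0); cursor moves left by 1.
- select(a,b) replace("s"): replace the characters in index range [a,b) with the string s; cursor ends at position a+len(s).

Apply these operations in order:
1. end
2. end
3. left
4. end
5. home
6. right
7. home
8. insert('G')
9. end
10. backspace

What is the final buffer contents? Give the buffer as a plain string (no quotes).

Answer: GXCLZJL

Derivation:
After op 1 (end): buf='XCLZJLA' cursor=7
After op 2 (end): buf='XCLZJLA' cursor=7
After op 3 (left): buf='XCLZJLA' cursor=6
After op 4 (end): buf='XCLZJLA' cursor=7
After op 5 (home): buf='XCLZJLA' cursor=0
After op 6 (right): buf='XCLZJLA' cursor=1
After op 7 (home): buf='XCLZJLA' cursor=0
After op 8 (insert('G')): buf='GXCLZJLA' cursor=1
After op 9 (end): buf='GXCLZJLA' cursor=8
After op 10 (backspace): buf='GXCLZJL' cursor=7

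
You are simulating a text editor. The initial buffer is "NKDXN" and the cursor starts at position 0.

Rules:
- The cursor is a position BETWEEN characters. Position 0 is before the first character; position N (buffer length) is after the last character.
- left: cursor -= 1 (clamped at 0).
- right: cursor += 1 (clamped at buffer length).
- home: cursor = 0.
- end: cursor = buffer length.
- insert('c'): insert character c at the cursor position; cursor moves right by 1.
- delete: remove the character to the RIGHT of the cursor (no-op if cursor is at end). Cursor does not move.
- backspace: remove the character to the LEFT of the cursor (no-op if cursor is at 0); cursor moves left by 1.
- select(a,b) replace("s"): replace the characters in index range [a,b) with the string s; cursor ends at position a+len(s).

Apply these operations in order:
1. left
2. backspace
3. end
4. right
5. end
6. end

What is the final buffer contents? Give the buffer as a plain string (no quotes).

After op 1 (left): buf='NKDXN' cursor=0
After op 2 (backspace): buf='NKDXN' cursor=0
After op 3 (end): buf='NKDXN' cursor=5
After op 4 (right): buf='NKDXN' cursor=5
After op 5 (end): buf='NKDXN' cursor=5
After op 6 (end): buf='NKDXN' cursor=5

Answer: NKDXN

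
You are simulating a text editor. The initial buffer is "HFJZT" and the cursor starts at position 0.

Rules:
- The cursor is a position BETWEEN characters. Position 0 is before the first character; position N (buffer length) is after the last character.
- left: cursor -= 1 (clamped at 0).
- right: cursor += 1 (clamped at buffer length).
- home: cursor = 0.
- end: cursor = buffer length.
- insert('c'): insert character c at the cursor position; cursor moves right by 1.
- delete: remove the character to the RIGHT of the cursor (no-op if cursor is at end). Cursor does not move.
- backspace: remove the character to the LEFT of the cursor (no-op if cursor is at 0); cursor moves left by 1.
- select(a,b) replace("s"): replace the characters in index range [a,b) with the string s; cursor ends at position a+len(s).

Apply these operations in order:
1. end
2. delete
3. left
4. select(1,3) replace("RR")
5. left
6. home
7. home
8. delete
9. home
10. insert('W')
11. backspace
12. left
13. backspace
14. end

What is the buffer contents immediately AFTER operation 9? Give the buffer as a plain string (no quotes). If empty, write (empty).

After op 1 (end): buf='HFJZT' cursor=5
After op 2 (delete): buf='HFJZT' cursor=5
After op 3 (left): buf='HFJZT' cursor=4
After op 4 (select(1,3) replace("RR")): buf='HRRZT' cursor=3
After op 5 (left): buf='HRRZT' cursor=2
After op 6 (home): buf='HRRZT' cursor=0
After op 7 (home): buf='HRRZT' cursor=0
After op 8 (delete): buf='RRZT' cursor=0
After op 9 (home): buf='RRZT' cursor=0

Answer: RRZT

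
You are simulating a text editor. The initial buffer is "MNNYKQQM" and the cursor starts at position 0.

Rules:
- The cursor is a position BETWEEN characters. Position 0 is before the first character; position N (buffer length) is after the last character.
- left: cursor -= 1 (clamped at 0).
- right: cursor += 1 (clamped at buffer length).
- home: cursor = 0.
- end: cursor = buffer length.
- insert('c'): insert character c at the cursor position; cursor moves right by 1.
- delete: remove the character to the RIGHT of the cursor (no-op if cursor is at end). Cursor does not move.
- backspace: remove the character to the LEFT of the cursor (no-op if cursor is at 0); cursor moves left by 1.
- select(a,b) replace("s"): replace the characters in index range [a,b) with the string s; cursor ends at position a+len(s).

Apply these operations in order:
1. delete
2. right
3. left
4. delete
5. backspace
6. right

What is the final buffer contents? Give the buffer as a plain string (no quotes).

After op 1 (delete): buf='NNYKQQM' cursor=0
After op 2 (right): buf='NNYKQQM' cursor=1
After op 3 (left): buf='NNYKQQM' cursor=0
After op 4 (delete): buf='NYKQQM' cursor=0
After op 5 (backspace): buf='NYKQQM' cursor=0
After op 6 (right): buf='NYKQQM' cursor=1

Answer: NYKQQM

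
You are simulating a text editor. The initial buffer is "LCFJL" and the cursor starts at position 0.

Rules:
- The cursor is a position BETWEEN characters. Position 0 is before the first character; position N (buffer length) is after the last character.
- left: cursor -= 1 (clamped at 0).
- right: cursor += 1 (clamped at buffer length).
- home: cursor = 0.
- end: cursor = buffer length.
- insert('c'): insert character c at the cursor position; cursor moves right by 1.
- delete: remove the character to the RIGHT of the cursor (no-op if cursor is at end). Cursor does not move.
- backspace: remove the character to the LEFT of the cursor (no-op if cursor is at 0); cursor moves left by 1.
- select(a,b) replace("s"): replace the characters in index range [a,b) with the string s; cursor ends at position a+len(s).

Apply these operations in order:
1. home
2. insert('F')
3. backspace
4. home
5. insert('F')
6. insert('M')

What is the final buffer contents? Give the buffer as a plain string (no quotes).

After op 1 (home): buf='LCFJL' cursor=0
After op 2 (insert('F')): buf='FLCFJL' cursor=1
After op 3 (backspace): buf='LCFJL' cursor=0
After op 4 (home): buf='LCFJL' cursor=0
After op 5 (insert('F')): buf='FLCFJL' cursor=1
After op 6 (insert('M')): buf='FMLCFJL' cursor=2

Answer: FMLCFJL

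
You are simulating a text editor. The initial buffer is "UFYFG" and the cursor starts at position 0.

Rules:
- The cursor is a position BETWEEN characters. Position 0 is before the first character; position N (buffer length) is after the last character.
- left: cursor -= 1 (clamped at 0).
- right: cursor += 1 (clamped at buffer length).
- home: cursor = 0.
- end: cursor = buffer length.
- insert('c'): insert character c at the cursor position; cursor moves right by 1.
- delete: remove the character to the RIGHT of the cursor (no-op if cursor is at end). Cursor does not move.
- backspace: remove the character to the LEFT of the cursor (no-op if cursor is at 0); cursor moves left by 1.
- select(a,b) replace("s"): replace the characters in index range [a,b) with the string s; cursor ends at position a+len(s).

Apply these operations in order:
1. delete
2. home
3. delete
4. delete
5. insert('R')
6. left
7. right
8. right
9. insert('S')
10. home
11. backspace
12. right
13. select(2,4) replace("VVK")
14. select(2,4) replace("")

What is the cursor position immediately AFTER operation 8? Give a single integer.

After op 1 (delete): buf='FYFG' cursor=0
After op 2 (home): buf='FYFG' cursor=0
After op 3 (delete): buf='YFG' cursor=0
After op 4 (delete): buf='FG' cursor=0
After op 5 (insert('R')): buf='RFG' cursor=1
After op 6 (left): buf='RFG' cursor=0
After op 7 (right): buf='RFG' cursor=1
After op 8 (right): buf='RFG' cursor=2

Answer: 2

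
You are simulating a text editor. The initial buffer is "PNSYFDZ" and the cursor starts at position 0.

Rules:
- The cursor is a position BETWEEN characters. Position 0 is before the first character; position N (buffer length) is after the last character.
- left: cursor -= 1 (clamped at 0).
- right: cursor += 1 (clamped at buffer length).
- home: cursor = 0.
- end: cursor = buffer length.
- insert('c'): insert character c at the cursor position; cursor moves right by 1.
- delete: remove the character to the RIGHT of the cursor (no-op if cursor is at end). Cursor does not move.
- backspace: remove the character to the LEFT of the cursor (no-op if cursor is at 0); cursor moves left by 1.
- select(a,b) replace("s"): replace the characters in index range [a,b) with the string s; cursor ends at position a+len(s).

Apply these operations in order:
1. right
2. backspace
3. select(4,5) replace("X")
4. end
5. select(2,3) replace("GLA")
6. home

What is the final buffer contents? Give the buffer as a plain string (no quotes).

After op 1 (right): buf='PNSYFDZ' cursor=1
After op 2 (backspace): buf='NSYFDZ' cursor=0
After op 3 (select(4,5) replace("X")): buf='NSYFXZ' cursor=5
After op 4 (end): buf='NSYFXZ' cursor=6
After op 5 (select(2,3) replace("GLA")): buf='NSGLAFXZ' cursor=5
After op 6 (home): buf='NSGLAFXZ' cursor=0

Answer: NSGLAFXZ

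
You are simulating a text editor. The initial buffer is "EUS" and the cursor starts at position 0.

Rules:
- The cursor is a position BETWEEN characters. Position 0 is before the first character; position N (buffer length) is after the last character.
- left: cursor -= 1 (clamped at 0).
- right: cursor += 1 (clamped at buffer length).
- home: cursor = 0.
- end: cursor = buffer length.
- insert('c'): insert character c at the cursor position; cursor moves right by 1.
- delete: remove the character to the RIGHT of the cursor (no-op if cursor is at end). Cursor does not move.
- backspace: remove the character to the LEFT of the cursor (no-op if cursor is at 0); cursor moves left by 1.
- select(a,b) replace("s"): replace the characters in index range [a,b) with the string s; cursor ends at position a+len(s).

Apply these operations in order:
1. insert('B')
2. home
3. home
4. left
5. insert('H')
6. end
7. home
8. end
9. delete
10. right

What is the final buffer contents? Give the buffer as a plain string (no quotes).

After op 1 (insert('B')): buf='BEUS' cursor=1
After op 2 (home): buf='BEUS' cursor=0
After op 3 (home): buf='BEUS' cursor=0
After op 4 (left): buf='BEUS' cursor=0
After op 5 (insert('H')): buf='HBEUS' cursor=1
After op 6 (end): buf='HBEUS' cursor=5
After op 7 (home): buf='HBEUS' cursor=0
After op 8 (end): buf='HBEUS' cursor=5
After op 9 (delete): buf='HBEUS' cursor=5
After op 10 (right): buf='HBEUS' cursor=5

Answer: HBEUS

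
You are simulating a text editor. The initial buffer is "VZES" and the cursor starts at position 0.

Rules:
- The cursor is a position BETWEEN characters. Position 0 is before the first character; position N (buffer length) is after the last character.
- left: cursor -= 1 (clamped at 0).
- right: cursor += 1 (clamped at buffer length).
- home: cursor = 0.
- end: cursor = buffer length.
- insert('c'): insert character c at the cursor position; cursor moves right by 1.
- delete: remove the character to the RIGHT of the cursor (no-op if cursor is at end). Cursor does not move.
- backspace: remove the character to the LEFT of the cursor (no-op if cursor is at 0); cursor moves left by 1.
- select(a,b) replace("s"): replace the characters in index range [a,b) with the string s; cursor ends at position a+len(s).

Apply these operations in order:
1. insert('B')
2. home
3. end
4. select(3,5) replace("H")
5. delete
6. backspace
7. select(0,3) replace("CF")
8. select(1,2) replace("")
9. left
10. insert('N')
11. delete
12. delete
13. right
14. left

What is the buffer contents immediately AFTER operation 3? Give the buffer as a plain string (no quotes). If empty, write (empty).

Answer: BVZES

Derivation:
After op 1 (insert('B')): buf='BVZES' cursor=1
After op 2 (home): buf='BVZES' cursor=0
After op 3 (end): buf='BVZES' cursor=5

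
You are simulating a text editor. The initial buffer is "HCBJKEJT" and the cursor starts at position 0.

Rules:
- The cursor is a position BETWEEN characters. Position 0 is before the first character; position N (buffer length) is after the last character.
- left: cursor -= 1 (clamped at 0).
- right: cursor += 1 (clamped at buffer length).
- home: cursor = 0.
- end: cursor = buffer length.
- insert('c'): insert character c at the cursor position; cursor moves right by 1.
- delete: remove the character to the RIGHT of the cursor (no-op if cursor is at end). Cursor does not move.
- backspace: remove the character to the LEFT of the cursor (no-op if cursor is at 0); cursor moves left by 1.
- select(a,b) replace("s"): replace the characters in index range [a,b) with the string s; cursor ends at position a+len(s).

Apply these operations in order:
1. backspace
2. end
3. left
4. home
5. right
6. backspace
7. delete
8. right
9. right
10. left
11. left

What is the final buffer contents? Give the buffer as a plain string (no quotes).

After op 1 (backspace): buf='HCBJKEJT' cursor=0
After op 2 (end): buf='HCBJKEJT' cursor=8
After op 3 (left): buf='HCBJKEJT' cursor=7
After op 4 (home): buf='HCBJKEJT' cursor=0
After op 5 (right): buf='HCBJKEJT' cursor=1
After op 6 (backspace): buf='CBJKEJT' cursor=0
After op 7 (delete): buf='BJKEJT' cursor=0
After op 8 (right): buf='BJKEJT' cursor=1
After op 9 (right): buf='BJKEJT' cursor=2
After op 10 (left): buf='BJKEJT' cursor=1
After op 11 (left): buf='BJKEJT' cursor=0

Answer: BJKEJT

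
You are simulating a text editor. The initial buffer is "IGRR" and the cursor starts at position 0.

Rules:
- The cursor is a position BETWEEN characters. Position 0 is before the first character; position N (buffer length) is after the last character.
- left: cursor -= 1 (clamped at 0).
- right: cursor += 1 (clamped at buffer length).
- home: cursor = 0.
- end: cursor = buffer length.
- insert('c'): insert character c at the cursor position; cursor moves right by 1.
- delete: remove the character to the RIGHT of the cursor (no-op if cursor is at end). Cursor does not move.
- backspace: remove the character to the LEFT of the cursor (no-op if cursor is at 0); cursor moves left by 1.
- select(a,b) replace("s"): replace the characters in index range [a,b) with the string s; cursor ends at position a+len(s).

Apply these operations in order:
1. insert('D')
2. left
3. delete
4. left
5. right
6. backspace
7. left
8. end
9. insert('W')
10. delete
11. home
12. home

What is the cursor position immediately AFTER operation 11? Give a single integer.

Answer: 0

Derivation:
After op 1 (insert('D')): buf='DIGRR' cursor=1
After op 2 (left): buf='DIGRR' cursor=0
After op 3 (delete): buf='IGRR' cursor=0
After op 4 (left): buf='IGRR' cursor=0
After op 5 (right): buf='IGRR' cursor=1
After op 6 (backspace): buf='GRR' cursor=0
After op 7 (left): buf='GRR' cursor=0
After op 8 (end): buf='GRR' cursor=3
After op 9 (insert('W')): buf='GRRW' cursor=4
After op 10 (delete): buf='GRRW' cursor=4
After op 11 (home): buf='GRRW' cursor=0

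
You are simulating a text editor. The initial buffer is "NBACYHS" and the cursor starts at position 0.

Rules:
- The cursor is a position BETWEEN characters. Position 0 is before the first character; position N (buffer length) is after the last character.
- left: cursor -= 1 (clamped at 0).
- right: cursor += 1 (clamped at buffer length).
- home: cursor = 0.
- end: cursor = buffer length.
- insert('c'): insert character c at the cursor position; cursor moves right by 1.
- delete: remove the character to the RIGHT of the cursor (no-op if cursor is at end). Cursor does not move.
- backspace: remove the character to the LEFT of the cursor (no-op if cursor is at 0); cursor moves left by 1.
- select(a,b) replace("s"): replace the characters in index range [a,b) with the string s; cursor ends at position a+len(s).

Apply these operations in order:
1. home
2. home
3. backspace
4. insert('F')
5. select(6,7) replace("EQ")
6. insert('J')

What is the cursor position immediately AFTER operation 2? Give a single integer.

Answer: 0

Derivation:
After op 1 (home): buf='NBACYHS' cursor=0
After op 2 (home): buf='NBACYHS' cursor=0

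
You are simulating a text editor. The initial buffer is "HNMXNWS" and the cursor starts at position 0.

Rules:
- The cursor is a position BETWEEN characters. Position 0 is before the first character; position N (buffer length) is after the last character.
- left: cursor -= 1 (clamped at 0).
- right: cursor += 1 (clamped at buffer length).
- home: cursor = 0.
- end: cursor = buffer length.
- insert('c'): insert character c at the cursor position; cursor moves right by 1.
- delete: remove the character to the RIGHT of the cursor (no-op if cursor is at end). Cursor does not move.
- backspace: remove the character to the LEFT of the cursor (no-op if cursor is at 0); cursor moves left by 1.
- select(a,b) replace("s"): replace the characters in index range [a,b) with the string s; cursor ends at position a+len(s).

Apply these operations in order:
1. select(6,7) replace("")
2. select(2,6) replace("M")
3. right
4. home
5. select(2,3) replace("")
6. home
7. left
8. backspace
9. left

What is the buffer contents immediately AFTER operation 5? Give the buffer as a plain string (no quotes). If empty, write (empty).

After op 1 (select(6,7) replace("")): buf='HNMXNW' cursor=6
After op 2 (select(2,6) replace("M")): buf='HNM' cursor=3
After op 3 (right): buf='HNM' cursor=3
After op 4 (home): buf='HNM' cursor=0
After op 5 (select(2,3) replace("")): buf='HN' cursor=2

Answer: HN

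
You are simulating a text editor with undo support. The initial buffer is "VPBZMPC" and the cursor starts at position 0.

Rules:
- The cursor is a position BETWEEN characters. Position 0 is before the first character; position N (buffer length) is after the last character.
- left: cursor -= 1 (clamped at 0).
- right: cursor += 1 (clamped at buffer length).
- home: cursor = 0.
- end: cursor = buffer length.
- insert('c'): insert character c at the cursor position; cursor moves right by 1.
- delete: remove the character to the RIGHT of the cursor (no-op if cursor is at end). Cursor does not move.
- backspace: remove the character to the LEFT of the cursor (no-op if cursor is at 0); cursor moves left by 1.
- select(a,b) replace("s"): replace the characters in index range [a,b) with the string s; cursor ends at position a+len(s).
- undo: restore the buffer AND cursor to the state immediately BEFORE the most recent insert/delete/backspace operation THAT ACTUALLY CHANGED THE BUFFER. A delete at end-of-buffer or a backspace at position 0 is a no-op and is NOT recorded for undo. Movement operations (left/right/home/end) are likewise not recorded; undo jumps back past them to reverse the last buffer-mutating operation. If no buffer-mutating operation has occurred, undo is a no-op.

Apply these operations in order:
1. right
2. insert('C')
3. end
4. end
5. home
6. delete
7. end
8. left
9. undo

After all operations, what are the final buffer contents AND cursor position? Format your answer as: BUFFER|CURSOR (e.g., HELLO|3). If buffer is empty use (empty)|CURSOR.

After op 1 (right): buf='VPBZMPC' cursor=1
After op 2 (insert('C')): buf='VCPBZMPC' cursor=2
After op 3 (end): buf='VCPBZMPC' cursor=8
After op 4 (end): buf='VCPBZMPC' cursor=8
After op 5 (home): buf='VCPBZMPC' cursor=0
After op 6 (delete): buf='CPBZMPC' cursor=0
After op 7 (end): buf='CPBZMPC' cursor=7
After op 8 (left): buf='CPBZMPC' cursor=6
After op 9 (undo): buf='VCPBZMPC' cursor=0

Answer: VCPBZMPC|0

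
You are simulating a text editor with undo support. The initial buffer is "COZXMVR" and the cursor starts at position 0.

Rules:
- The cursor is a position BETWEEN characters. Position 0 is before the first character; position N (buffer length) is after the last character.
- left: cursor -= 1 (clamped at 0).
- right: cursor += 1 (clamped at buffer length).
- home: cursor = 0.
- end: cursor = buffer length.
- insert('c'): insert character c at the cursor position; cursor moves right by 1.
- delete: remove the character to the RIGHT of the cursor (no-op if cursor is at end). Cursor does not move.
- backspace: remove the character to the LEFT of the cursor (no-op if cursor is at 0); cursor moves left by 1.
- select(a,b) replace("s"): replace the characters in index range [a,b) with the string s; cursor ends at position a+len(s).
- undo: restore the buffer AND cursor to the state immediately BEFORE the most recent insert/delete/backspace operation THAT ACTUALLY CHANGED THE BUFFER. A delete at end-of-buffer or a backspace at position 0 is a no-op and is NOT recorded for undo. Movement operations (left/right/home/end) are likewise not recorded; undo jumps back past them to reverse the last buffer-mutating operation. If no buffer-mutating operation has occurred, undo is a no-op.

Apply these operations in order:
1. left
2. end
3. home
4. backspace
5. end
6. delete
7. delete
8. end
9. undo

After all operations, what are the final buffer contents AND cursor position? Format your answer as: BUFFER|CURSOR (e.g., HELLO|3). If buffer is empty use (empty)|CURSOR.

Answer: COZXMVR|7

Derivation:
After op 1 (left): buf='COZXMVR' cursor=0
After op 2 (end): buf='COZXMVR' cursor=7
After op 3 (home): buf='COZXMVR' cursor=0
After op 4 (backspace): buf='COZXMVR' cursor=0
After op 5 (end): buf='COZXMVR' cursor=7
After op 6 (delete): buf='COZXMVR' cursor=7
After op 7 (delete): buf='COZXMVR' cursor=7
After op 8 (end): buf='COZXMVR' cursor=7
After op 9 (undo): buf='COZXMVR' cursor=7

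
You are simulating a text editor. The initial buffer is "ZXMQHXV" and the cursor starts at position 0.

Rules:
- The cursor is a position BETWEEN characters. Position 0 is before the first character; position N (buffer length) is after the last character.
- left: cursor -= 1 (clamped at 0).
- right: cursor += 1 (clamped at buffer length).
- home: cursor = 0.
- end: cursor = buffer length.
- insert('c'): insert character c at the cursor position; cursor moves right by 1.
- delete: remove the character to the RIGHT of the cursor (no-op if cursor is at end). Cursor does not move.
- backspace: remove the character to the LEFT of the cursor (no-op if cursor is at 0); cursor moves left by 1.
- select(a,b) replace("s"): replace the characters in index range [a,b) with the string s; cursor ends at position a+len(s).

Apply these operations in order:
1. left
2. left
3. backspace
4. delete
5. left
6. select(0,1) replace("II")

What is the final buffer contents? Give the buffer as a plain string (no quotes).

After op 1 (left): buf='ZXMQHXV' cursor=0
After op 2 (left): buf='ZXMQHXV' cursor=0
After op 3 (backspace): buf='ZXMQHXV' cursor=0
After op 4 (delete): buf='XMQHXV' cursor=0
After op 5 (left): buf='XMQHXV' cursor=0
After op 6 (select(0,1) replace("II")): buf='IIMQHXV' cursor=2

Answer: IIMQHXV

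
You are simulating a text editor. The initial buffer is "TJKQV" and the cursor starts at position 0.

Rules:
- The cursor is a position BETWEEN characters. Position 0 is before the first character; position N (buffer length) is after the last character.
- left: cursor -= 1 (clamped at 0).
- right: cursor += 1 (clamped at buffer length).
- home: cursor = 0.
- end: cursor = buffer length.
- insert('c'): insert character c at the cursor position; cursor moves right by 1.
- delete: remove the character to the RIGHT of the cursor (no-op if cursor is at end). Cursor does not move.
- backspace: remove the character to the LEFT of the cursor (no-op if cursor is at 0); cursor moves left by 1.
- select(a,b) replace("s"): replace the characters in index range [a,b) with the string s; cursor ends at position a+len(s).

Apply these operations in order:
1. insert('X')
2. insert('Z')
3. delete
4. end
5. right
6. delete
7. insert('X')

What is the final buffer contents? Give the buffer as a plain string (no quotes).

After op 1 (insert('X')): buf='XTJKQV' cursor=1
After op 2 (insert('Z')): buf='XZTJKQV' cursor=2
After op 3 (delete): buf='XZJKQV' cursor=2
After op 4 (end): buf='XZJKQV' cursor=6
After op 5 (right): buf='XZJKQV' cursor=6
After op 6 (delete): buf='XZJKQV' cursor=6
After op 7 (insert('X')): buf='XZJKQVX' cursor=7

Answer: XZJKQVX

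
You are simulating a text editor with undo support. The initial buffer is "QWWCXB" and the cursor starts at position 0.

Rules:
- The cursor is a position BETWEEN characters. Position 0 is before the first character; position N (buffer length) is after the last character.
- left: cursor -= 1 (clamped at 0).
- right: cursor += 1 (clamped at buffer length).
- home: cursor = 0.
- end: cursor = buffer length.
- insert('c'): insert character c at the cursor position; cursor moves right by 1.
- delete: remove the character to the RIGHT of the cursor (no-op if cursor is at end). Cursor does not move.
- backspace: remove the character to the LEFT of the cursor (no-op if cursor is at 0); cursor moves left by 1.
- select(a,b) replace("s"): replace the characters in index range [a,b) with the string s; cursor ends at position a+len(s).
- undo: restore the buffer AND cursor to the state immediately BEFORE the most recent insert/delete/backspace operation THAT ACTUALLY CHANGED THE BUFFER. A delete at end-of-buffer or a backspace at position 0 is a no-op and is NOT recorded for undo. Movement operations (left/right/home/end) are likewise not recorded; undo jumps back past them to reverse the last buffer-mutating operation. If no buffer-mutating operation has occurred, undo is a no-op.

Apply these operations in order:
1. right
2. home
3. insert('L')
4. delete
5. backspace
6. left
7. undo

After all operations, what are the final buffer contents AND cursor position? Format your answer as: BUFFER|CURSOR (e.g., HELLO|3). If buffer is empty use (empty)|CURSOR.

After op 1 (right): buf='QWWCXB' cursor=1
After op 2 (home): buf='QWWCXB' cursor=0
After op 3 (insert('L')): buf='LQWWCXB' cursor=1
After op 4 (delete): buf='LWWCXB' cursor=1
After op 5 (backspace): buf='WWCXB' cursor=0
After op 6 (left): buf='WWCXB' cursor=0
After op 7 (undo): buf='LWWCXB' cursor=1

Answer: LWWCXB|1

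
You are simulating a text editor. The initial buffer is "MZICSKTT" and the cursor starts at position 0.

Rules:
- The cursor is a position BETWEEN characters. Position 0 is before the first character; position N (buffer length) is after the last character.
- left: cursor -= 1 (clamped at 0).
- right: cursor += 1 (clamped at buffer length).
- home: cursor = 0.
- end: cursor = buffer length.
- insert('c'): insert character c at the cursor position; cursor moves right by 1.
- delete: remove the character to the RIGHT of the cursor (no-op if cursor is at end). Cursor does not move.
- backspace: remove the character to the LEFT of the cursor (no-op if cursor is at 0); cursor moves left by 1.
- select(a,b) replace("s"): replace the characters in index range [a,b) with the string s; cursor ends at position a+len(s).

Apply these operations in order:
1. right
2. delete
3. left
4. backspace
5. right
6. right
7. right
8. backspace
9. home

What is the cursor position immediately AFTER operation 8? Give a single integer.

After op 1 (right): buf='MZICSKTT' cursor=1
After op 2 (delete): buf='MICSKTT' cursor=1
After op 3 (left): buf='MICSKTT' cursor=0
After op 4 (backspace): buf='MICSKTT' cursor=0
After op 5 (right): buf='MICSKTT' cursor=1
After op 6 (right): buf='MICSKTT' cursor=2
After op 7 (right): buf='MICSKTT' cursor=3
After op 8 (backspace): buf='MISKTT' cursor=2

Answer: 2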